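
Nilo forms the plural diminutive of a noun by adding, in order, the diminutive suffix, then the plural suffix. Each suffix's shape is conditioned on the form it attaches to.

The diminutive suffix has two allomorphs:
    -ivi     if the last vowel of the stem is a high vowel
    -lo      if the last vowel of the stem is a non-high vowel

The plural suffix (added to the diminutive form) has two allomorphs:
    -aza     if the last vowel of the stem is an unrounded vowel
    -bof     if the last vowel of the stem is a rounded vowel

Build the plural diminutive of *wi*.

wiiviaza

Since the last vowel of *wi* is /i/ (a high vowel), it takes -ivi, giving *wiivi*.
The last vowel of the diminutive form *wiivi* is /i/, which is an unrounded vowel, so the plural suffix is -aza, giving *wiiviaza*.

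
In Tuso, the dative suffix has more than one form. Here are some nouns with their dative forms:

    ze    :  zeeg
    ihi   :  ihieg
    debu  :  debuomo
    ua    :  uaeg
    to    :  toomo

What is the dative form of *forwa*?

Looking at the last vowel of each stem: -omo when the last vowel of the stem is a rounded vowel (*debu*, *to*); -eg when the last vowel of the stem is an unrounded vowel (*ze*, *ihi*, *ua*).
*forwa* — last vowel /a/ (an unrounded vowel) → -eg → *forwaeg*.

forwaeg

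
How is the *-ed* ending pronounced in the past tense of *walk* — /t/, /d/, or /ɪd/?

/t/

The stem *walk* ends in a voiceless consonant other than /t/.
The -ed suffix is realized as /ɪd/ after /t, d/; as /t/ after other voiceless consonants; and as /d/ after other voiced sounds.
So -ed on *walk* is pronounced /t/.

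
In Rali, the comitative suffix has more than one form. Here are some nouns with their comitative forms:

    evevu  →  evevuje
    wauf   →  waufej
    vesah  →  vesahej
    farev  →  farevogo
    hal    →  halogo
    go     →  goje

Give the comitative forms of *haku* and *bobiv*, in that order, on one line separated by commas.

hakuje, bobivogo

The pattern is voicing of the final sound: -ej when the stem ends in a voiceless consonant (*wauf*, *vesah*); -ogo when the stem ends in a voiced consonant (*farev*, *hal*); -je when the stem ends in a vowel (*evevu*, *go*).
Since the final sound of *haku* is /u/ (a vowel), it takes -je, giving *hakuje*.
The final sound of *bobiv* is /v/, which is a voiced consonant, so the suffix is -ogo, giving *bobivogo*.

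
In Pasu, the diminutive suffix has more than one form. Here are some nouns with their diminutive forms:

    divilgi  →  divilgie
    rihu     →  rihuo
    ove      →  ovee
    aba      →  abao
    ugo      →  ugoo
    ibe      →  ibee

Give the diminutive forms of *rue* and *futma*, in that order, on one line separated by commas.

The alternation tracks the last vowel of the stem — -e when the last vowel of the stem is a front vowel (*divilgi*, *ove*, *ibe*); -o when the last vowel of the stem is a back vowel (*rihu*, *aba*, *ugo*).
Since the last vowel of *rue* is /e/ (a front vowel), it takes -e, giving *ruee*.
*futma*: last vowel = /a/, a back vowel → -o → *futmao*.

ruee, futmao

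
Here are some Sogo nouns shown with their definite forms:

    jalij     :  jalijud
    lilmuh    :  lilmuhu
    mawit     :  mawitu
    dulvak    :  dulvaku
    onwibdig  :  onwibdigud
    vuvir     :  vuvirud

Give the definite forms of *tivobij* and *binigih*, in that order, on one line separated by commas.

tivobijud, binigihu

The alternation tracks the final consonant of the stem — -u when the stem ends in a voiceless consonant (*lilmuh*, *mawit*, *dulvak*); -ud when the stem ends in a voiced consonant (*jalij*, *onwibdig*, *vuvir*).
*tivobij*: final consonant = /j/, voiced → -ud → *tivobijud*.
The final consonant of *binigih* is /h/, which is voiceless, so the suffix is -u, giving *binigihu*.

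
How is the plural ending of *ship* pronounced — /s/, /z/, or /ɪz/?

/s/

The stem *ship* ends in a voiceless non-sibilant consonant.
The plural suffix surfaces as /ɪz/ after sibilants, /s/ after other voiceless consonants, and /z/ after other voiced sounds.
So the plural -s on *ship* is pronounced /s/.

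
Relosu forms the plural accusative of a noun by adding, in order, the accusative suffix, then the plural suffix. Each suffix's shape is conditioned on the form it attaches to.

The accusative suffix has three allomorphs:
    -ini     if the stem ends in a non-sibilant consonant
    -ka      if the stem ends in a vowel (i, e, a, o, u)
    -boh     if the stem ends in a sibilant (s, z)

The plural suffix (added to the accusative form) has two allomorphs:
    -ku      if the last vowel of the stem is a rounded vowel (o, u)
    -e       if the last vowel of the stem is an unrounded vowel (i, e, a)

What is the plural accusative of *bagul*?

bagulinie

The final sound of *bagul* is /l/, which is a non-sibilant consonant, so the accusative suffix is -ini, giving *bagulini*.
The accusative form *bagulini*: last vowel = /i/, an unrounded vowel → -e → *bagulinie*.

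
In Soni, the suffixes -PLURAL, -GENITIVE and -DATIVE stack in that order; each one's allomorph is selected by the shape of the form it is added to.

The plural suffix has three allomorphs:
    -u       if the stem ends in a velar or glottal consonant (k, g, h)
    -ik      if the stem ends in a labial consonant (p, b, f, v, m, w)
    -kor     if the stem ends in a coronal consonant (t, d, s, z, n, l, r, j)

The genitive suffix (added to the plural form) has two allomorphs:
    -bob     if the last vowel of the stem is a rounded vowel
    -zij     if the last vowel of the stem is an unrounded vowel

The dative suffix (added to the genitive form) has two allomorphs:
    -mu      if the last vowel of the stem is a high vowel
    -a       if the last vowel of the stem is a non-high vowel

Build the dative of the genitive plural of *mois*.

moiskorboba

*mois*: final consonant = /s/, coronal → -kor → *moiskor*.
Since the last vowel of the plural form *moiskor* is /o/ (a rounded vowel), it takes -bob, giving *moiskorbob*.
The genitive form *moiskorbob* — last vowel /o/ (a non-high vowel) → -a → *moiskorboba*.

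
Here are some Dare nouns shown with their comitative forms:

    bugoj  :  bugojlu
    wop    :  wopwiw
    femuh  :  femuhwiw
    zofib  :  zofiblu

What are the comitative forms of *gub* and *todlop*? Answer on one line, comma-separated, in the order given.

gublu, todlopwiw

Looking at the final consonant of each stem: -wiw when the stem ends in a voiceless consonant (*wop*, *femuh*); -lu when the stem ends in a voiced consonant (*bugoj*, *zofib*).
The final consonant of *gub* is /b/, which is voiced, so the suffix is -lu, giving *gublu*.
The final consonant of *todlop* is /p/, which is voiceless, so the suffix is -wiw, giving *todlopwiw*.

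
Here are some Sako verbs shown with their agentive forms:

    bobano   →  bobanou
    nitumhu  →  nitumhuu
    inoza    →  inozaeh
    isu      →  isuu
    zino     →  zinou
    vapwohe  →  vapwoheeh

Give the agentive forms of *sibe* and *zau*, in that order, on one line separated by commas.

sibeeh, zauu

The suffix is conditioned by the last vowel: -u when the last vowel of the stem is a rounded vowel (*bobano*, *nitumhu*, *isu*, *zino*); -eh when the last vowel of the stem is an unrounded vowel (*inoza*, *vapwohe*).
*sibe* — last vowel /e/ (an unrounded vowel) → -eh → *sibeeh*.
Since the last vowel of *zau* is /u/ (a rounded vowel), it takes -u, giving *zauu*.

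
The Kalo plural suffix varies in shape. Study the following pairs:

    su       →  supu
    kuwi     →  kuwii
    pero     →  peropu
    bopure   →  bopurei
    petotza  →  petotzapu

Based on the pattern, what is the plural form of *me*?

mei

Looking at the last vowel of each stem: -i when the last vowel of the stem is a front vowel (*kuwi*, *bopure*); -pu when the last vowel of the stem is a back vowel (*su*, *pero*, *petotza*).
*me* — last vowel /e/ (a front vowel) → -i → *mei*.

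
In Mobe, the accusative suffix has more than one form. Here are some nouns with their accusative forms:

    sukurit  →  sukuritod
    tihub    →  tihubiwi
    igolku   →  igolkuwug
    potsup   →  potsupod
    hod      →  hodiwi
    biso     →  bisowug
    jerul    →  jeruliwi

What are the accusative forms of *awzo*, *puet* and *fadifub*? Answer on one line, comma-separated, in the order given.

The pattern is voicing of the final sound: -od when the stem ends in a voiceless consonant (*sukurit*, *potsup*); -iwi when the stem ends in a voiced consonant (*tihub*, *hod*, *jerul*); -wug when the stem ends in a vowel (*igolku*, *biso*).
*awzo* — final sound /o/ (a vowel) → -wug → *awzowug*.
*puet*: final sound = /t/, a voiceless consonant → -od → *puetod*.
*fadifub*: final sound = /b/, a voiced consonant → -iwi → *fadifubiwi*.

awzowug, puetod, fadifubiwi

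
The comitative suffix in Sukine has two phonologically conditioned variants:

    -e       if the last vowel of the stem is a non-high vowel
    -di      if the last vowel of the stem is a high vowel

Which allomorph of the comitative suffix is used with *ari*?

-di

Since the last vowel of *ari* is /i/ (a high vowel), it takes -di.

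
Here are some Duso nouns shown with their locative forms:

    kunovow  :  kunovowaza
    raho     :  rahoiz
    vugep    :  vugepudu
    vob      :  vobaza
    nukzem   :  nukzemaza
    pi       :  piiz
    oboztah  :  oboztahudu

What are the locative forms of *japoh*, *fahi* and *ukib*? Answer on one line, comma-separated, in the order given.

japohudu, fahiiz, ukibaza

The suffix is conditioned by the final sound: -udu when the stem ends in a voiceless consonant (*vugep*, *oboztah*); -aza when the stem ends in a voiced consonant (*kunovow*, *vob*, *nukzem*); -iz when the stem ends in a vowel (*raho*, *pi*).
*japoh* — final sound /h/ (a voiceless consonant) → -udu → *japohudu*.
*fahi* — final sound /i/ (a vowel) → -iz → *fahiiz*.
The final sound of *ukib* is /b/, which is a voiced consonant, so the suffix is -aza, giving *ukibaza*.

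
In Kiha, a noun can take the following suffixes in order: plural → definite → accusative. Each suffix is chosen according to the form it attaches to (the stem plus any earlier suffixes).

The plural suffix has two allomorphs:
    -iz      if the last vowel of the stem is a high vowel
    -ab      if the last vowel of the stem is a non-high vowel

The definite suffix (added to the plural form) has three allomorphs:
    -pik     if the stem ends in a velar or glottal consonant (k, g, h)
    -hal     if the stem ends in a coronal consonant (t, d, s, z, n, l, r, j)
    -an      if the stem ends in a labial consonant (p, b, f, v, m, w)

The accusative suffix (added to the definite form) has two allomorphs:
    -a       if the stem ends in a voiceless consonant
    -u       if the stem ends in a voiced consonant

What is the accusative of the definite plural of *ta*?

taabanu

Since the last vowel of *ta* is /a/ (a non-high vowel), it takes -ab, giving *taab*.
The plural form *taab*: final consonant = /b/, labial → -an → *taaban*.
The definite form *taaban*: final consonant = /n/, voiced → -u → *taabanu*.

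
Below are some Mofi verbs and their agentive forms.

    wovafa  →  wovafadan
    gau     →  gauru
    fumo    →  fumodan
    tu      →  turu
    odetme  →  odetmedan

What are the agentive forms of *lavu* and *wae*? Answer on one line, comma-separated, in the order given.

Looking at the last vowel of each stem: -ru when the last vowel of the stem is a high vowel (*gau*, *tu*); -dan when the last vowel of the stem is a non-high vowel (*wovafa*, *fumo*, *odetme*).
*lavu*: last vowel = /u/, a high vowel → -ru → *lavuru*.
Since the last vowel of *wae* is /e/ (a non-high vowel), it takes -dan, giving *waedan*.

lavuru, waedan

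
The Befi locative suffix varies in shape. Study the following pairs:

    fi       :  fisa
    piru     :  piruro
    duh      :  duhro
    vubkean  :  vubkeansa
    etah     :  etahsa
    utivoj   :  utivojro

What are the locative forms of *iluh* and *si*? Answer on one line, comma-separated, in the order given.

The pattern is rounding harmony: -ro when the last vowel of the stem is a rounded vowel (*piru*, *duh*, *utivoj*); -sa when the last vowel of the stem is an unrounded vowel (*fi*, *vubkean*, *etah*).
*iluh* — last vowel /u/ (a rounded vowel) → -ro → *iluhro*.
*si*: last vowel = /i/, an unrounded vowel → -sa → *sisa*.

iluhro, sisa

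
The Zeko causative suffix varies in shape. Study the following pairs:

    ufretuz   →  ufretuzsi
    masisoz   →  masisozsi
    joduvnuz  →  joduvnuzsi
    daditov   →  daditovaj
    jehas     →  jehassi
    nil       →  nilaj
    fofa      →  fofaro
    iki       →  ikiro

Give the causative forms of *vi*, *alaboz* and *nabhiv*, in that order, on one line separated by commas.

The pattern is sibilance of the final sound: -si when the stem ends in a sibilant (*ufretuz*, *masisoz*, *joduvnuz*, *jehas*); -aj when the stem ends in a non-sibilant consonant (*daditov*, *nil*); -ro when the stem ends in a vowel (*fofa*, *iki*).
The final sound of *vi* is /i/, which is a vowel, so the suffix is -ro, giving *viro*.
*alaboz*: final sound = /z/, a sibilant → -si → *alabozsi*.
*nabhiv* — final sound /v/ (a non-sibilant consonant) → -aj → *nabhivaj*.

viro, alabozsi, nabhivaj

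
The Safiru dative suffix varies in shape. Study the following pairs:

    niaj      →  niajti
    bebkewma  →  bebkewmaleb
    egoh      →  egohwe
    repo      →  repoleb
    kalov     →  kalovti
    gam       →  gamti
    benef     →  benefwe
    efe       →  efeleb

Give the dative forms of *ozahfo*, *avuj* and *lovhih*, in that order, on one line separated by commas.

Looking at the final sound of each stem: -we when the stem ends in a voiceless consonant (*egoh*, *benef*); -ti when the stem ends in a voiced consonant (*niaj*, *kalov*, *gam*); -leb when the stem ends in a vowel (*bebkewma*, *repo*, *efe*).
*ozahfo*: final sound = /o/, a vowel → -leb → *ozahfoleb*.
Since the final sound of *avuj* is /j/ (a voiced consonant), it takes -ti, giving *avujti*.
*lovhih*: final sound = /h/, a voiceless consonant → -we → *lovhihwe*.

ozahfoleb, avujti, lovhihwe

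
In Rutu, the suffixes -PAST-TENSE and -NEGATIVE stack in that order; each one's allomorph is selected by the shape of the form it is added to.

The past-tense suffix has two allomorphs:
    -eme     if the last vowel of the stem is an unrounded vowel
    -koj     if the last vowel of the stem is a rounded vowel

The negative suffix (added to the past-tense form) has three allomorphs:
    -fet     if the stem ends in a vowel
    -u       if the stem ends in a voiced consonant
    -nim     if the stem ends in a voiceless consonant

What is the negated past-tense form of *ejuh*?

ejuhkoju

*ejuh* — last vowel /u/ (a rounded vowel) → -koj → *ejuhkoj*.
The past-tense form *ejuhkoj*: final sound = /j/, a voiced consonant → -u → *ejuhkoju*.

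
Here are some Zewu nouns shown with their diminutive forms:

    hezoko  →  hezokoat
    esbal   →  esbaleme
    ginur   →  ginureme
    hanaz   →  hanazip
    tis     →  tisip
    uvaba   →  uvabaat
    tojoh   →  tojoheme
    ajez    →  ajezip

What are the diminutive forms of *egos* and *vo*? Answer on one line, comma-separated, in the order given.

The suffix is conditioned by the final sound: -ip when the stem ends in a sibilant (*hanaz*, *tis*, *ajez*); -eme when the stem ends in a non-sibilant consonant (*esbal*, *ginur*, *tojoh*); -at when the stem ends in a vowel (*hezoko*, *uvaba*).
The final sound of *egos* is /s/, which is a sibilant, so the suffix is -ip, giving *egosip*.
*vo* — final sound /o/ (a vowel) → -at → *voat*.

egosip, voat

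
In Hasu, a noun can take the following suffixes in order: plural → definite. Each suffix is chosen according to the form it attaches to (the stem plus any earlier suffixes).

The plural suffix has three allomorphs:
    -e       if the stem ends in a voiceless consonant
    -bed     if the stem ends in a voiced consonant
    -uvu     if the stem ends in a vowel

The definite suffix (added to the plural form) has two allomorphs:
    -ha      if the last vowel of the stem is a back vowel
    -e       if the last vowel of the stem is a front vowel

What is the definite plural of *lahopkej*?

lahopkejbede

*lahopkej*: final sound = /j/, a voiced consonant → -bed → *lahopkejbed*.
The plural form *lahopkejbed*: last vowel = /e/, a front vowel → -e → *lahopkejbede*.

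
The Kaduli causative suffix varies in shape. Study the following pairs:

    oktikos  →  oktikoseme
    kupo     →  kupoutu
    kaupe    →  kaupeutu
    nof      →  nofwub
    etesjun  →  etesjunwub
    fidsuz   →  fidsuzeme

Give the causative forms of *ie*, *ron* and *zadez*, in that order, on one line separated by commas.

ieutu, ronwub, zadezeme

The suffix is conditioned by the final sound: -eme when the stem ends in a sibilant (*oktikos*, *fidsuz*); -wub when the stem ends in a non-sibilant consonant (*nof*, *etesjun*); -utu when the stem ends in a vowel (*kupo*, *kaupe*).
The final sound of *ie* is /e/, which is a vowel, so the suffix is -utu, giving *ieutu*.
*ron*: final sound = /n/, a non-sibilant consonant → -wub → *ronwub*.
The final sound of *zadez* is /z/, which is a sibilant, so the suffix is -eme, giving *zadezeme*.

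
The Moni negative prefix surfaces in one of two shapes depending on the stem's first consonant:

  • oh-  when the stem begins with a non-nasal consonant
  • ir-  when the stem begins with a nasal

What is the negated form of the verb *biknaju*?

ohbiknaju

Since the first consonant of *biknaju* is /b/ (non-nasal), it takes oh-, giving *ohbiknaju*.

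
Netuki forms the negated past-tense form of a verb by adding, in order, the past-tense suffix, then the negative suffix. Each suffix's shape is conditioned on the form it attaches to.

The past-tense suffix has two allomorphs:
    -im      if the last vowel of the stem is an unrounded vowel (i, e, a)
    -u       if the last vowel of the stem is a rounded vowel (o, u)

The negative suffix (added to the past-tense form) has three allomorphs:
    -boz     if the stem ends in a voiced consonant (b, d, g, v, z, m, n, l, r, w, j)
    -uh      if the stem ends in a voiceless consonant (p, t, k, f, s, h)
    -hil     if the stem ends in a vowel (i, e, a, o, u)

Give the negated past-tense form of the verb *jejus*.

jejusuhil

*jejus*: last vowel = /u/, a rounded vowel → -u → *jejusu*.
The past-tense form *jejusu* — final sound /u/ (a vowel) → -hil → *jejusuhil*.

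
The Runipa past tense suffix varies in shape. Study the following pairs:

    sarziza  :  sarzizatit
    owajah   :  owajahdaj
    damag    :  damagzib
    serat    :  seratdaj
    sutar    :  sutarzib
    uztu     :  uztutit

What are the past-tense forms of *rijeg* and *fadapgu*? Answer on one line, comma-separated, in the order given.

The pattern is voicing of the final sound: -daj when the stem ends in a voiceless consonant (*owajah*, *serat*); -zib when the stem ends in a voiced consonant (*damag*, *sutar*); -tit when the stem ends in a vowel (*sarziza*, *uztu*).
Since the final sound of *rijeg* is /g/ (a voiced consonant), it takes -zib, giving *rijegzib*.
*fadapgu* — final sound /u/ (a vowel) → -tit → *fadapgutit*.

rijegzib, fadapgutit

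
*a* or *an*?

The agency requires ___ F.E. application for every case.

an

The indefinite article is chosen by the initial *sound* of the following word, not its spelling.
The initialism *F.E.* is read letter by letter; the first letter, F, is pronounced /ɛf/, which begins with a vowel sound.
So the article is *an*: The agency requires an F.E. application for every case.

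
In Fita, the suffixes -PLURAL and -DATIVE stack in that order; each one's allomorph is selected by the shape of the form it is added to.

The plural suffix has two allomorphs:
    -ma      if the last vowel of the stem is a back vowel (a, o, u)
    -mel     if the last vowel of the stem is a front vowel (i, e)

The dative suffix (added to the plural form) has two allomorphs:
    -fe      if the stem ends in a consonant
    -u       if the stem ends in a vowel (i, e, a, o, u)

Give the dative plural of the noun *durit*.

duritmelfe

Since the last vowel of *durit* is /i/ (a front vowel), it takes -mel, giving *duritmel*.
The plural form *duritmel*: final sound = /l/, a consonant → -fe → *duritmelfe*.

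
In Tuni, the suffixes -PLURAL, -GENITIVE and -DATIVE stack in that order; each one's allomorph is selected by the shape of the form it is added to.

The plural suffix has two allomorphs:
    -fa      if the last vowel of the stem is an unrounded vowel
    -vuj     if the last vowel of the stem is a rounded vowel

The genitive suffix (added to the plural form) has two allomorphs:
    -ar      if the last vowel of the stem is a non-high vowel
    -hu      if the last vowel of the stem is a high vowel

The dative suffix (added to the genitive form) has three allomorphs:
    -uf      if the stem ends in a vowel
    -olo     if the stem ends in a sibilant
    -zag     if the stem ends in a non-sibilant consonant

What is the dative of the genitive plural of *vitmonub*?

vitmonubvujhuuf

*vitmonub* — last vowel /u/ (a rounded vowel) → -vuj → *vitmonubvuj*.
The plural form *vitmonubvuj* — last vowel /u/ (a high vowel) → -hu → *vitmonubvujhu*.
The final sound of the genitive form *vitmonubvujhu* is /u/, which is a vowel, so the dative suffix is -uf, giving *vitmonubvujhuuf*.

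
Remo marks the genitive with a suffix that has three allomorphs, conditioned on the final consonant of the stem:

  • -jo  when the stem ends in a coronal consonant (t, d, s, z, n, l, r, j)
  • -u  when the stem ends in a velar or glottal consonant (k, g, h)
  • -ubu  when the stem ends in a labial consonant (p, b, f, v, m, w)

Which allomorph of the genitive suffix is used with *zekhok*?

*zekhok* — final consonant /k/ (velar/glottal) → -u.

-u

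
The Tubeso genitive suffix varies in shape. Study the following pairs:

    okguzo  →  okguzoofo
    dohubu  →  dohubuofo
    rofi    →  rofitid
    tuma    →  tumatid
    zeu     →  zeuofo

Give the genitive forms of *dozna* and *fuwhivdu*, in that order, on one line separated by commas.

doznatid, fuwhivduofo

Looking at the last vowel of each stem: -ofo when the last vowel of the stem is a rounded vowel (*okguzo*, *dohubu*, *zeu*); -tid when the last vowel of the stem is an unrounded vowel (*rofi*, *tuma*).
The last vowel of *dozna* is /a/, which is an unrounded vowel, so the suffix is -tid, giving *doznatid*.
Since the last vowel of *fuwhivdu* is /u/ (a rounded vowel), it takes -ofo, giving *fuwhivduofo*.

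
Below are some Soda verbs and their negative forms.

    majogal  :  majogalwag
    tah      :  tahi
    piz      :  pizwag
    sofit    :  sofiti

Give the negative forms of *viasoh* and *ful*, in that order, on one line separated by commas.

The alternation tracks the final consonant of the stem — -i when the stem ends in a voiceless consonant (*tah*, *sofit*); -wag when the stem ends in a voiced consonant (*majogal*, *piz*).
*viasoh* — final consonant /h/ (voiceless) → -i → *viasohi*.
*ful* — final consonant /l/ (voiced) → -wag → *fulwag*.

viasohi, fulwag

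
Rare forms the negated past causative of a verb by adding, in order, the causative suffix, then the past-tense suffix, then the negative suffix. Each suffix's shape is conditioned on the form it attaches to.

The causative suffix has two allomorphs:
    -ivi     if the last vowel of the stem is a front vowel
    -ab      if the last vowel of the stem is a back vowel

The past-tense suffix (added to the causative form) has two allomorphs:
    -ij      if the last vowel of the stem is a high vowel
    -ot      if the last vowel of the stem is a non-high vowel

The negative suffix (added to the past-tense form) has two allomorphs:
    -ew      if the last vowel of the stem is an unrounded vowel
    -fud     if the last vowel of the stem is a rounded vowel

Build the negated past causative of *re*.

Since the last vowel of *re* is /e/ (a front vowel), it takes -ivi, giving *reivi*.
The last vowel of the causative form *reivi* is /i/, which is a high vowel, so the past-tense suffix is -ij, giving *reiviij*.
The past-tense form *reiviij*: last vowel = /i/, an unrounded vowel → -ew → *reiviijew*.

reiviijew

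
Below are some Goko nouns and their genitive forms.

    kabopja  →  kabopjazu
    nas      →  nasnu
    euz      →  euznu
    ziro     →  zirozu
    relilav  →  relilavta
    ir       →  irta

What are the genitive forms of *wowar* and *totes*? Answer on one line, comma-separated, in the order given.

wowarta, totesnu

The pattern is sibilance of the final sound: -nu when the stem ends in a sibilant (*nas*, *euz*); -ta when the stem ends in a non-sibilant consonant (*relilav*, *ir*); -zu when the stem ends in a vowel (*kabopja*, *ziro*).
The final sound of *wowar* is /r/, which is a non-sibilant consonant, so the suffix is -ta, giving *wowarta*.
The final sound of *totes* is /s/, which is a sibilant, so the suffix is -nu, giving *totesnu*.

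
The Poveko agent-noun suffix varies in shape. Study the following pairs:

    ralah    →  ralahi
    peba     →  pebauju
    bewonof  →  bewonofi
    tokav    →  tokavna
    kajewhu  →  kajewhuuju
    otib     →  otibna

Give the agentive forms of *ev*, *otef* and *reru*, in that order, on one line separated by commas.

The alternation tracks the final sound of the stem — -i when the stem ends in a voiceless consonant (*ralah*, *bewonof*); -na when the stem ends in a voiced consonant (*tokav*, *otib*); -uju when the stem ends in a vowel (*peba*, *kajewhu*).
*ev*: final sound = /v/, a voiced consonant → -na → *evna*.
Since the final sound of *otef* is /f/ (a voiceless consonant), it takes -i, giving *otefi*.
The final sound of *reru* is /u/, which is a vowel, so the suffix is -uju, giving *reruuju*.

evna, otefi, reruuju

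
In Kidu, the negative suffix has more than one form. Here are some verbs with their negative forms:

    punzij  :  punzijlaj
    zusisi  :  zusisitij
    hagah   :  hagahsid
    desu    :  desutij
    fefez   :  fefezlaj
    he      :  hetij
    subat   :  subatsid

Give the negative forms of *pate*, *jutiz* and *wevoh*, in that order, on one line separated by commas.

The suffix is conditioned by the final sound: -sid when the stem ends in a voiceless consonant (*hagah*, *subat*); -laj when the stem ends in a voiced consonant (*punzij*, *fefez*); -tij when the stem ends in a vowel (*zusisi*, *desu*, *he*).
*pate* — final sound /e/ (a vowel) → -tij → *patetij*.
The final sound of *jutiz* is /z/, which is a voiced consonant, so the suffix is -laj, giving *jutizlaj*.
*wevoh*: final sound = /h/, a voiceless consonant → -sid → *wevohsid*.

patetij, jutizlaj, wevohsid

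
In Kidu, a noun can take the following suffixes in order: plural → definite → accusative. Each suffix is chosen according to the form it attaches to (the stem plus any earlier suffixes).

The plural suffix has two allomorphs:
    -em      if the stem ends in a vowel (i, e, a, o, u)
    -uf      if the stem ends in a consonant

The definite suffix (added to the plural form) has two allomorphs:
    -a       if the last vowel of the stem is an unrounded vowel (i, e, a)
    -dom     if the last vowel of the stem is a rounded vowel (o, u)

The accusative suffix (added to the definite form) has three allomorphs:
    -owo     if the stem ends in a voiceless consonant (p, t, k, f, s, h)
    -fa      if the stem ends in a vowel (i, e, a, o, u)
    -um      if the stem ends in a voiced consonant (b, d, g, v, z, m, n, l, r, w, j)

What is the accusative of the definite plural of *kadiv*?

kadivufdomum

Since the final sound of *kadiv* is /v/ (a consonant), it takes -uf, giving *kadivuf*.
The last vowel of the plural form *kadivuf* is /u/, which is a rounded vowel, so the definite suffix is -dom, giving *kadivufdom*.
The definite form *kadivufdom* — final sound /m/ (a voiced consonant) → -um → *kadivufdomum*.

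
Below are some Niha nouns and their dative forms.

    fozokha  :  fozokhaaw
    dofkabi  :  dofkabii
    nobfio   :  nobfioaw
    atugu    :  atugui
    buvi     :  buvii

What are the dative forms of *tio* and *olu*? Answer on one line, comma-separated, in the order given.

tioaw, olui

The alternation tracks the last vowel of the stem — -i when the last vowel of the stem is a high vowel (*dofkabi*, *atugu*, *buvi*); -aw when the last vowel of the stem is a non-high vowel (*fozokha*, *nobfio*).
*tio*: last vowel = /o/, a non-high vowel → -aw → *tioaw*.
Since the last vowel of *olu* is /u/ (a high vowel), it takes -i, giving *olui*.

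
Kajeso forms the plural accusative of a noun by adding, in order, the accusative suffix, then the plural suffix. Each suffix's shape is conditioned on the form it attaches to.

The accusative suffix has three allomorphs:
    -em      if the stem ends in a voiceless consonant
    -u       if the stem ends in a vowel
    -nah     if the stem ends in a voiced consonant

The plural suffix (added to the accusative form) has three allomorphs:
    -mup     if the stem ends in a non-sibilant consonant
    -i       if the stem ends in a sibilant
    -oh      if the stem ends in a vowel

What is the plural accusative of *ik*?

ikemmup

*ik* — final sound /k/ (a voiceless consonant) → -em → *ikem*.
The accusative form *ikem* — final sound /m/ (a non-sibilant consonant) → -mup → *ikemmup*.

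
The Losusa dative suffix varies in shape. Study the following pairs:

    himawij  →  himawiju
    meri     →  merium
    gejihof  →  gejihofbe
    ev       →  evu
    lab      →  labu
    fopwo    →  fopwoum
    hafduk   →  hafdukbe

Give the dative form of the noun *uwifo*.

uwifoum

Looking at the final sound of each stem: -be when the stem ends in a voiceless consonant (*gejihof*, *hafduk*); -u when the stem ends in a voiced consonant (*himawij*, *ev*, *lab*); -um when the stem ends in a vowel (*meri*, *fopwo*).
Since the final sound of *uwifo* is /o/ (a vowel), it takes -um, giving *uwifoum*.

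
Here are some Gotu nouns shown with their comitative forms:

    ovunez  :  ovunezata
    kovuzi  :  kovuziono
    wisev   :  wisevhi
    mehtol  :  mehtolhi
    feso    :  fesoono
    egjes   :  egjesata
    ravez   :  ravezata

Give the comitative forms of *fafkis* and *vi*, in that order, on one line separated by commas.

fafkisata, viono

Looking at the final sound of each stem: -ata when the stem ends in a sibilant (*ovunez*, *egjes*, *ravez*); -hi when the stem ends in a non-sibilant consonant (*wisev*, *mehtol*); -ono when the stem ends in a vowel (*kovuzi*, *feso*).
*fafkis* — final sound /s/ (a sibilant) → -ata → *fafkisata*.
*vi* — final sound /i/ (a vowel) → -ono → *viono*.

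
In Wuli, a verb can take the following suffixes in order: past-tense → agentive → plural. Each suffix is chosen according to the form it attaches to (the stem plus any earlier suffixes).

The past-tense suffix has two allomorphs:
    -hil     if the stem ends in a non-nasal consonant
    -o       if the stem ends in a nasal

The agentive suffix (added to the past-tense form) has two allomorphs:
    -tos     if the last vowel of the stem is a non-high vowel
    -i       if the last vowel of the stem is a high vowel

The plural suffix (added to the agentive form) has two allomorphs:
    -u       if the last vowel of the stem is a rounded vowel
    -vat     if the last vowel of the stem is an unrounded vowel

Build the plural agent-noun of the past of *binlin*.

*binlin* — final consonant /n/ (a nasal) → -o → *binlino*.
The last vowel of the past-tense form *binlino* is /o/, which is a non-high vowel, so the agentive suffix is -tos, giving *binlinotos*.
The last vowel of the agentive form *binlinotos* is /o/, which is a rounded vowel, so the plural suffix is -u, giving *binlinotosu*.

binlinotosu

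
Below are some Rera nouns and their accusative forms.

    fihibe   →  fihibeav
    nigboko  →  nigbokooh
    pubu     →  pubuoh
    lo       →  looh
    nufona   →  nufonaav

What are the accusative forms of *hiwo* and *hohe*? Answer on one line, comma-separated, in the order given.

The pattern is rounding harmony: -oh when the last vowel of the stem is a rounded vowel (*nigboko*, *pubu*, *lo*); -av when the last vowel of the stem is an unrounded vowel (*fihibe*, *nufona*).
*hiwo* — last vowel /o/ (a rounded vowel) → -oh → *hiwooh*.
The last vowel of *hohe* is /e/, which is an unrounded vowel, so the suffix is -av, giving *hoheav*.

hiwooh, hoheav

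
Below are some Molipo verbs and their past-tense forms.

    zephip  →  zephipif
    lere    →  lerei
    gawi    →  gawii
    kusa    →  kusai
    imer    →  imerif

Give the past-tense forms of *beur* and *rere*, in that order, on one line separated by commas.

beurif, rerei

The alternation tracks the final sound of the stem — -if when the stem ends in a consonant (*zephip*, *imer*); -i when the stem ends in a vowel (*lere*, *gawi*, *kusa*).
Since the final sound of *beur* is /r/ (a consonant), it takes -if, giving *beurif*.
*rere* — final sound /e/ (a vowel) → -i → *rerei*.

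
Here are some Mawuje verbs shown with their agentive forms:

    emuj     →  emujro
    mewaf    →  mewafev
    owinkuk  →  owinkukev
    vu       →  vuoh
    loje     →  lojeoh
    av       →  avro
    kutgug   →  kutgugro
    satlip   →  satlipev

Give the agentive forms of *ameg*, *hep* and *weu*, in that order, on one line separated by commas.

The pattern is voicing of the final sound: -ev when the stem ends in a voiceless consonant (*mewaf*, *owinkuk*, *satlip*); -ro when the stem ends in a voiced consonant (*emuj*, *av*, *kutgug*); -oh when the stem ends in a vowel (*vu*, *loje*).
*ameg*: final sound = /g/, a voiced consonant → -ro → *amegro*.
*hep* — final sound /p/ (a voiceless consonant) → -ev → *hepev*.
The final sound of *weu* is /u/, which is a vowel, so the suffix is -oh, giving *weuoh*.

amegro, hepev, weuoh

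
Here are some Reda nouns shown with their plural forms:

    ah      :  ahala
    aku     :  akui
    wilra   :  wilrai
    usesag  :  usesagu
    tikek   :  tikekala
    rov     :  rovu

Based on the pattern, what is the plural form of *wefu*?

wefui

The pattern is voicing of the final sound: -ala when the stem ends in a voiceless consonant (*ah*, *tikek*); -u when the stem ends in a voiced consonant (*usesag*, *rov*); -i when the stem ends in a vowel (*aku*, *wilra*).
Since the final sound of *wefu* is /u/ (a vowel), it takes -i, giving *wefui*.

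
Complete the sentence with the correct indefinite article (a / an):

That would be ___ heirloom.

The indefinite article is chosen by the initial *sound* of the following word, not its spelling.
*heirloom* begins with the sound /ɛ/ (silent h) — a vowel sound.
So the article is *an*: That would be an heirloom.

an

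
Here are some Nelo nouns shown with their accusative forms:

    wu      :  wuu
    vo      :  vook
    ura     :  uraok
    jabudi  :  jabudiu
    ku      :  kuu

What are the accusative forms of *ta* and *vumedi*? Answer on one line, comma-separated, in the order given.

Looking at the last vowel of each stem: -u when the last vowel of the stem is a high vowel (*wu*, *jabudi*, *ku*); -ok when the last vowel of the stem is a non-high vowel (*vo*, *ura*).
Since the last vowel of *ta* is /a/ (a non-high vowel), it takes -ok, giving *taok*.
*vumedi*: last vowel = /i/, a high vowel → -u → *vumediu*.

taok, vumediu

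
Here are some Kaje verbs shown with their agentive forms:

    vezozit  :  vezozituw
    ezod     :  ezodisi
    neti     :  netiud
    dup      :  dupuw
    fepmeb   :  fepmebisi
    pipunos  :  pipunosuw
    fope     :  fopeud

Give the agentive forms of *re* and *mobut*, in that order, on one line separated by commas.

reud, mobutuw

Looking at the final sound of each stem: -uw when the stem ends in a voiceless consonant (*vezozit*, *dup*, *pipunos*); -isi when the stem ends in a voiced consonant (*ezod*, *fepmeb*); -ud when the stem ends in a vowel (*neti*, *fope*).
*re*: final sound = /e/, a vowel → -ud → *reud*.
*mobut* — final sound /t/ (a voiceless consonant) → -uw → *mobutuw*.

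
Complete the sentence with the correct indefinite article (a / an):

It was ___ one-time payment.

The indefinite article is chosen by the initial *sound* of the following word, not its spelling.
*one-time* begins with the sound /wʌ/ (*one* pronounced /wʌn/) — a consonant sound.
So the article is *a*: It was a one-time payment.

a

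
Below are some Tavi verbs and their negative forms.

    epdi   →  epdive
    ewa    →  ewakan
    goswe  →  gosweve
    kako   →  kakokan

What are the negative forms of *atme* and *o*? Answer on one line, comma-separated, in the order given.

atmeve, okan

The alternation tracks the last vowel of the stem — -ve when the last vowel of the stem is a front vowel (*epdi*, *goswe*); -kan when the last vowel of the stem is a back vowel (*ewa*, *kako*).
The last vowel of *atme* is /e/, which is a front vowel, so the suffix is -ve, giving *atmeve*.
*o* — last vowel /o/ (a back vowel) → -kan → *okan*.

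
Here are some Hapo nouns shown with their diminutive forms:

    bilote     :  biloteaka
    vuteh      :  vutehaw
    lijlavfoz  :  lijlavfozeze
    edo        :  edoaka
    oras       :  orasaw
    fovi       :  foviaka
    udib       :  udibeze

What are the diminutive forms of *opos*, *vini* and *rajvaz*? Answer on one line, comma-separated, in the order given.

oposaw, viniaka, rajvazeze

Looking at the final sound of each stem: -aw when the stem ends in a voiceless consonant (*vuteh*, *oras*); -eze when the stem ends in a voiced consonant (*lijlavfoz*, *udib*); -aka when the stem ends in a vowel (*bilote*, *edo*, *fovi*).
Since the final sound of *opos* is /s/ (a voiceless consonant), it takes -aw, giving *oposaw*.
Since the final sound of *vini* is /i/ (a vowel), it takes -aka, giving *viniaka*.
Since the final sound of *rajvaz* is /z/ (a voiced consonant), it takes -eze, giving *rajvazeze*.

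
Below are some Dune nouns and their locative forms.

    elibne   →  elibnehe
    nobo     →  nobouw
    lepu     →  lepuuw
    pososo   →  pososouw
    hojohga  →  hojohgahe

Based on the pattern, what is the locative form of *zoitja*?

The suffix is conditioned by the last vowel: -uw when the last vowel of the stem is a rounded vowel (*nobo*, *lepu*, *pososo*); -he when the last vowel of the stem is an unrounded vowel (*elibne*, *hojohga*).
*zoitja*: last vowel = /a/, an unrounded vowel → -he → *zoitjahe*.

zoitjahe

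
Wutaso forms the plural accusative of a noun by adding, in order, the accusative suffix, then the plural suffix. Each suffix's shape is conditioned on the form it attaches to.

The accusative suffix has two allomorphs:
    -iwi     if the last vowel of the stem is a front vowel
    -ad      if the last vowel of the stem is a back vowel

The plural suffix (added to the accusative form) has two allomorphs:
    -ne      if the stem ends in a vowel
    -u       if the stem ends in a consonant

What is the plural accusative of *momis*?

Since the last vowel of *momis* is /i/ (a front vowel), it takes -iwi, giving *momisiwi*.
Since the final sound of the accusative form *momisiwi* is /i/ (a vowel), it takes -ne, giving *momisiwine*.

momisiwine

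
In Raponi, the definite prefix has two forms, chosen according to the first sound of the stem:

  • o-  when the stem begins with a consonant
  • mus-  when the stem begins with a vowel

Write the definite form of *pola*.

The first sound of *pola* is /p/, which is a consonant, so the prefix is o-, giving *opola*.

opola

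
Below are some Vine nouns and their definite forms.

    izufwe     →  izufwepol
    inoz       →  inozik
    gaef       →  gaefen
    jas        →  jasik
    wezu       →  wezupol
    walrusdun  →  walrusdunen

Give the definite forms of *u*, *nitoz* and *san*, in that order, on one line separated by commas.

Looking at the final sound of each stem: -ik when the stem ends in a sibilant (*inoz*, *jas*); -en when the stem ends in a non-sibilant consonant (*gaef*, *walrusdun*); -pol when the stem ends in a vowel (*izufwe*, *wezu*).
Since the final sound of *u* is /u/ (a vowel), it takes -pol, giving *upol*.
*nitoz*: final sound = /z/, a sibilant → -ik → *nitozik*.
Since the final sound of *san* is /n/ (a non-sibilant consonant), it takes -en, giving *sanen*.

upol, nitozik, sanen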